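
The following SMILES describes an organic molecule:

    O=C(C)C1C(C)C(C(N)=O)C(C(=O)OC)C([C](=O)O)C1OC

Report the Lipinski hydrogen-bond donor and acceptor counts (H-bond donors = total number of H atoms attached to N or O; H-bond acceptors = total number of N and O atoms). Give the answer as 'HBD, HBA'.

3, 8

Donors: find every N or O and count the H atoms it carries.
  atom 1 (O): bond orders sum to 2 → 0 H
  atom 9 (N): bond orders sum to 1 → 2 H
  atom 10 (O): bond orders sum to 2 → 0 H
  atom 13 (O): bond orders sum to 2 → 0 H
  atom 14 (O): bond orders sum to 2 → 0 H
  atom 18 (O): bond orders sum to 2 → 0 H
  atom 19 (O): bond orders sum to 1 → 1 H
  atom 21 (O): bond orders sum to 2 → 0 H
Lipinski HBD = 3.
Acceptors: N atoms = 1, O atoms = 7 → HBA = 8.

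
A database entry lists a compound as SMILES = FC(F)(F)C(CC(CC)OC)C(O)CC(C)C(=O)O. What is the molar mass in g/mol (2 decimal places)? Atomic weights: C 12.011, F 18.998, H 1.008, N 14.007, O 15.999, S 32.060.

286.29 g/mol

First, the molecular formula is C12H21F3O4 (counting implicit H from valence).
  C: 12 × 12.011 = 144.132
  F: 3 × 18.998 = 56.994
  H: 21 × 1.008 = 21.168
  O: 4 × 15.999 = 63.996
Sum: 12×12.011 + 3×18.998 + 21×1.008 + 4×15.999 = 286.290 → 286.29 g/mol.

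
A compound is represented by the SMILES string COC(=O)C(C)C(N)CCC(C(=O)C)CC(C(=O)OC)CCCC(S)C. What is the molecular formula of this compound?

Walk through each heavy atom and fill implicit hydrogens from standard valence (C 4, N 3, O 2, S 2, halogen 1):
  atom 1: C, bond orders sum to 1 (valence 4) → 3 H
  atom 2: O, bond orders sum to 2 (valence 2) → 0 H
  atom 3: C, bond orders sum to 4 (valence 4) → 0 H
  atom 4: O, bond orders sum to 2 (valence 2) → 0 H
  atom 5: C, bond orders sum to 3 (valence 4) → 1 H
  atom 6: C, bond orders sum to 1 (valence 4) → 3 H
  atom 7: C, bond orders sum to 3 (valence 4) → 1 H
  atom 8: N, bond orders sum to 1 (valence 3) → 2 H
  atom 9: C, bond orders sum to 2 (valence 4) → 2 H
  atom 10: C, bond orders sum to 2 (valence 4) → 2 H
  atom 11: C, bond orders sum to 3 (valence 4) → 1 H
  atom 12: C, bond orders sum to 4 (valence 4) → 0 H
  atom 13: O, bond orders sum to 2 (valence 2) → 0 H
  atom 14: C, bond orders sum to 1 (valence 4) → 3 H
  atom 15: C, bond orders sum to 2 (valence 4) → 2 H
  atom 16: C, bond orders sum to 3 (valence 4) → 1 H
  atom 17: C, bond orders sum to 4 (valence 4) → 0 H
  atom 18: O, bond orders sum to 2 (valence 2) → 0 H
  atom 19: O, bond orders sum to 2 (valence 2) → 0 H
  atom 20: C, bond orders sum to 1 (valence 4) → 3 H
  atom 21: C, bond orders sum to 2 (valence 4) → 2 H
  atom 22: C, bond orders sum to 2 (valence 4) → 2 H
  atom 23: C, bond orders sum to 2 (valence 4) → 2 H
  atom 24: C, bond orders sum to 3 (valence 4) → 1 H
  atom 25: S, bond orders sum to 1 (valence 2) → 1 H
  atom 26: C, bond orders sum to 1 (valence 4) → 3 H
Totals → C:19, H:35, N:1, O:5, S:1.
In Hill order: C19H35NO5S.

C19H35NO5S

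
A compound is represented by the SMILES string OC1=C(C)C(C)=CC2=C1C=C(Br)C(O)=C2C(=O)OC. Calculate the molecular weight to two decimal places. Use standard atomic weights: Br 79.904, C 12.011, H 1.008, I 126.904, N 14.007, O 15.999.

First, the molecular formula is C14H13BrO4 (counting implicit H from valence).
  Br: 1 × 79.904 = 79.904
  C: 14 × 12.011 = 168.154
  H: 13 × 1.008 = 13.104
  O: 4 × 15.999 = 63.996
Sum: 1×79.904 + 14×12.011 + 13×1.008 + 4×15.999 = 325.158 → 325.16 g/mol.

325.16 g/mol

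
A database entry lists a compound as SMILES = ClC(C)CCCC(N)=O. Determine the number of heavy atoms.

Every atom symbol written in the SMILES (organic subset) is one heavy atom; implicit H are not written.
Heavy atoms by element → C:6, Cl:1, N:1, O:1.
Total: 9.

9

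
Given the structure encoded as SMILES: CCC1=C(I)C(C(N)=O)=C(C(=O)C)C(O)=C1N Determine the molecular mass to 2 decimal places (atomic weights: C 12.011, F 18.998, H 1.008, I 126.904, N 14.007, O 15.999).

348.14 g/mol

First, the molecular formula is C11H13IN2O3 (counting implicit H from valence).
  C: 11 × 12.011 = 132.121
  H: 13 × 1.008 = 13.104
  I: 1 × 126.904 = 126.904
  N: 2 × 14.007 = 28.014
  O: 3 × 15.999 = 47.997
Sum: 11×12.011 + 13×1.008 + 1×126.904 + 2×14.007 + 3×15.999 = 348.140 → 348.14 g/mol.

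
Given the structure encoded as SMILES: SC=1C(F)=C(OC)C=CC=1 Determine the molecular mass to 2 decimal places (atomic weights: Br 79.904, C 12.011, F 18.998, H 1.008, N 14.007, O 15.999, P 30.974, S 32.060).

First, the molecular formula is C7H7FOS (counting implicit H from valence).
  C: 7 × 12.011 = 84.077
  F: 1 × 18.998 = 18.998
  H: 7 × 1.008 = 7.056
  O: 1 × 15.999 = 15.999
  S: 1 × 32.060 = 32.060
Sum: 7×12.011 + 1×18.998 + 7×1.008 + 1×15.999 + 1×32.060 = 158.190 → 158.19 g/mol.

158.19 g/mol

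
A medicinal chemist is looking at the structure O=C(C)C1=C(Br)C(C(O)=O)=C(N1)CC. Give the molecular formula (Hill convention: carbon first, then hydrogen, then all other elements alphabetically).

Walk through each heavy atom and fill implicit hydrogens from standard valence (C 4, N 3, O 2, S 2, halogen 1):
  atom 1: O, bond orders sum to 2 (valence 2) → 0 H
  atom 2: C, bond orders sum to 4 (valence 4) → 0 H
  atom 3: C, bond orders sum to 1 (valence 4) → 3 H
  atom 4: C, bond orders sum to 4 (valence 4) → 0 H
  atom 5: C, bond orders sum to 4 (valence 4) → 0 H
  atom 6: Br (halogen, monovalent) → 0 H
  atom 7: C, bond orders sum to 4 (valence 4) → 0 H
  atom 8: C, bond orders sum to 4 (valence 4) → 0 H
  atom 9: O, bond orders sum to 1 (valence 2) → 1 H
  atom 10: O, bond orders sum to 2 (valence 2) → 0 H
  atom 11: C, bond orders sum to 4 (valence 4) → 0 H
  atom 12: N, bond orders sum to 2 (valence 3) → 1 H
  atom 13: C, bond orders sum to 2 (valence 4) → 2 H
  atom 14: C, bond orders sum to 1 (valence 4) → 3 H
Totals → C:9, H:10, Br:1, N:1, O:3.

C9H10BrNO3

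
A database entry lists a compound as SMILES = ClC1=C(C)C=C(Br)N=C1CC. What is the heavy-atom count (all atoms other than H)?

11

Every atom symbol written in the SMILES (organic subset) is one heavy atom; implicit H are not written.
Heavy atoms by element → Br:1, C:8, Cl:1, N:1.
Total: 11.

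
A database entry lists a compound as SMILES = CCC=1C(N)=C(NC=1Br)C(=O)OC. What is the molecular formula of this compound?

C8H11BrN2O2

Walk through each heavy atom and fill implicit hydrogens from standard valence (C 4, N 3, O 2, S 2, halogen 1):
  atom 1: C, bond orders sum to 1 (valence 4) → 3 H
  atom 2: C, bond orders sum to 2 (valence 4) → 2 H
  atom 3: C, bond orders sum to 4 (valence 4) → 0 H
  atom 4: C, bond orders sum to 4 (valence 4) → 0 H
  atom 5: N, bond orders sum to 1 (valence 3) → 2 H
  atom 6: C, bond orders sum to 4 (valence 4) → 0 H
  atom 7: N, bond orders sum to 2 (valence 3) → 1 H
  atom 8: C, bond orders sum to 4 (valence 4) → 0 H
  atom 9: Br (halogen, monovalent) → 0 H
  atom 10: C, bond orders sum to 4 (valence 4) → 0 H
  atom 11: O, bond orders sum to 2 (valence 2) → 0 H
  atom 12: O, bond orders sum to 2 (valence 2) → 0 H
  atom 13: C, bond orders sum to 1 (valence 4) → 3 H
Totals → C:8, H:11, Br:1, N:2, O:2.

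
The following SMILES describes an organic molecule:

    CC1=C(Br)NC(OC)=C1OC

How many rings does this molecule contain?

In SMILES, each pair of matching ring-closure digits denotes one ring-closing bond; the number of such bonds equals the number of independent rings.
Ring-closure bonds here: 1.

1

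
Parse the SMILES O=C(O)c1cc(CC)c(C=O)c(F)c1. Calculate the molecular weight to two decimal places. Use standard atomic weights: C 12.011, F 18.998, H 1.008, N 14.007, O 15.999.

First, the molecular formula is C10H9FO3 (counting implicit H from valence).
  C: 10 × 12.011 = 120.110
  F: 1 × 18.998 = 18.998
  H: 9 × 1.008 = 9.072
  O: 3 × 15.999 = 47.997
Sum: 10×12.011 + 1×18.998 + 9×1.008 + 3×15.999 = 196.177 → 196.18 g/mol.

196.18 g/mol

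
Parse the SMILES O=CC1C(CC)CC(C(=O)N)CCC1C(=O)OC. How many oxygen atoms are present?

Scan the SMILES for O atoms (remember two-letter symbols like Cl and Br are single atoms).
Oxygen count: 4.

4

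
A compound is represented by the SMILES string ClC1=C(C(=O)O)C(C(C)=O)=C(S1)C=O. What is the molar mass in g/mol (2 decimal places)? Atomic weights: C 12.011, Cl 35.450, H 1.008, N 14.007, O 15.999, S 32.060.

First, the molecular formula is C8H5ClO4S (counting implicit H from valence).
  C: 8 × 12.011 = 96.088
  Cl: 1 × 35.450 = 35.450
  H: 5 × 1.008 = 5.040
  O: 4 × 15.999 = 63.996
  S: 1 × 32.060 = 32.060
Sum: 8×12.011 + 1×35.450 + 5×1.008 + 4×15.999 + 1×32.060 = 232.634 → 232.63 g/mol.

232.63 g/mol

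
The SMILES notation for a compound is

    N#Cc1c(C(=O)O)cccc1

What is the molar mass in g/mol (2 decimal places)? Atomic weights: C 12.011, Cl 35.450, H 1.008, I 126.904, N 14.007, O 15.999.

First, the molecular formula is C8H5NO2 (counting implicit H from valence).
  C: 8 × 12.011 = 96.088
  H: 5 × 1.008 = 5.040
  N: 1 × 14.007 = 14.007
  O: 2 × 15.999 = 31.998
Sum: 8×12.011 + 5×1.008 + 1×14.007 + 2×15.999 = 147.133 → 147.13 g/mol.

147.13 g/mol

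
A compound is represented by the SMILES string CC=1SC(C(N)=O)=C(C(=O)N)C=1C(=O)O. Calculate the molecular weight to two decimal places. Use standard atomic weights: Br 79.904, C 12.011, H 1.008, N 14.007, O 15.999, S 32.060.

First, the molecular formula is C8H8N2O4S (counting implicit H from valence).
  C: 8 × 12.011 = 96.088
  H: 8 × 1.008 = 8.064
  N: 2 × 14.007 = 28.014
  O: 4 × 15.999 = 63.996
  S: 1 × 32.060 = 32.060
Sum: 8×12.011 + 8×1.008 + 2×14.007 + 4×15.999 + 1×32.060 = 228.222 → 228.22 g/mol.

228.22 g/mol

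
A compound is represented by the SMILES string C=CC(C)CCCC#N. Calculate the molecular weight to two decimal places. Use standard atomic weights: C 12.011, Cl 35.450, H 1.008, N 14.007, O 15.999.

First, the molecular formula is C8H13N (counting implicit H from valence).
  C: 8 × 12.011 = 96.088
  H: 13 × 1.008 = 13.104
  N: 1 × 14.007 = 14.007
Sum: 8×12.011 + 13×1.008 + 1×14.007 = 123.199 → 123.20 g/mol.

123.20 g/mol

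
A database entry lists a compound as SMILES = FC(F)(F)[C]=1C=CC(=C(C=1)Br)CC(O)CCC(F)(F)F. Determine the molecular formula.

C12H11BrF6O

Walk through each heavy atom and fill implicit hydrogens from standard valence (C 4, N 3, O 2, S 2, halogen 1):
  atom 1: F (halogen, monovalent) → 0 H
  atom 2: C, bond orders sum to 4 (valence 4) → 0 H
  atom 3: F (halogen, monovalent) → 0 H
  atom 4: F (halogen, monovalent) → 0 H
  atom 5: C with explicit H count 0
  atom 6: C, bond orders sum to 3 (valence 4) → 1 H
  atom 7: C, bond orders sum to 3 (valence 4) → 1 H
  atom 8: C, bond orders sum to 4 (valence 4) → 0 H
  atom 9: C, bond orders sum to 4 (valence 4) → 0 H
  atom 10: C, bond orders sum to 3 (valence 4) → 1 H
  atom 11: Br (halogen, monovalent) → 0 H
  atom 12: C, bond orders sum to 2 (valence 4) → 2 H
  atom 13: C, bond orders sum to 3 (valence 4) → 1 H
  atom 14: O, bond orders sum to 1 (valence 2) → 1 H
  atom 15: C, bond orders sum to 2 (valence 4) → 2 H
  atom 16: C, bond orders sum to 2 (valence 4) → 2 H
  atom 17: C, bond orders sum to 4 (valence 4) → 0 H
  atom 18: F (halogen, monovalent) → 0 H
  atom 19: F (halogen, monovalent) → 0 H
  atom 20: F (halogen, monovalent) → 0 H
Totals → C:12, H:11, Br:1, F:6, O:1.
In Hill order: C12H11BrF6O.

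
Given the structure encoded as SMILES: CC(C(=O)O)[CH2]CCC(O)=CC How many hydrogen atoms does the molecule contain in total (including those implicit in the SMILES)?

16

Walk through each heavy atom and fill implicit hydrogens from standard valence (C 4, N 3, O 2, S 2, halogen 1):
  atom 1: C, bond orders sum to 1 (valence 4) → 3 H
  atom 2: C, bond orders sum to 3 (valence 4) → 1 H
  atom 3: C, bond orders sum to 4 (valence 4) → 0 H
  atom 4: O, bond orders sum to 2 (valence 2) → 0 H
  atom 5: O, bond orders sum to 1 (valence 2) → 1 H
  atom 6: C with explicit H count 2
  atom 7: C, bond orders sum to 2 (valence 4) → 2 H
  atom 8: C, bond orders sum to 2 (valence 4) → 2 H
  atom 9: C, bond orders sum to 4 (valence 4) → 0 H
  atom 10: O, bond orders sum to 1 (valence 2) → 1 H
  atom 11: C, bond orders sum to 3 (valence 4) → 1 H
  atom 12: C, bond orders sum to 1 (valence 4) → 3 H
Total hydrogens: 16.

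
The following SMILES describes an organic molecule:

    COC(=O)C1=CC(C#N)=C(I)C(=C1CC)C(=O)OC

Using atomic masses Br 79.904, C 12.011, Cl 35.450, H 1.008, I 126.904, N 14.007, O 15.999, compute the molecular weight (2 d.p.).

First, the molecular formula is C13H12INO4 (counting implicit H from valence).
  C: 13 × 12.011 = 156.143
  H: 12 × 1.008 = 12.096
  I: 1 × 126.904 = 126.904
  N: 1 × 14.007 = 14.007
  O: 4 × 15.999 = 63.996
Sum: 13×12.011 + 12×1.008 + 1×126.904 + 1×14.007 + 4×15.999 = 373.146 → 373.15 g/mol.

373.15 g/mol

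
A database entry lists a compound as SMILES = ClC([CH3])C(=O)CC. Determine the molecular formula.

Walk through each heavy atom and fill implicit hydrogens from standard valence (C 4, N 3, O 2, S 2, halogen 1):
  atom 1: Cl (halogen, monovalent) → 0 H
  atom 2: C, bond orders sum to 3 (valence 4) → 1 H
  atom 3: C with explicit H count 3
  atom 4: C, bond orders sum to 4 (valence 4) → 0 H
  atom 5: O, bond orders sum to 2 (valence 2) → 0 H
  atom 6: C, bond orders sum to 2 (valence 4) → 2 H
  atom 7: C, bond orders sum to 1 (valence 4) → 3 H
Totals → C:5, H:9, Cl:1, O:1.
In Hill order: C5H9ClO.

C5H9ClO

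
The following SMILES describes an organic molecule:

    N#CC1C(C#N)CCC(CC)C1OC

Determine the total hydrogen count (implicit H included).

16

Walk through each heavy atom and fill implicit hydrogens from standard valence (C 4, N 3, O 2, S 2, halogen 1):
  atom 1: N, bond orders sum to 3 (valence 3) → 0 H
  atom 2: C, bond orders sum to 4 (valence 4) → 0 H
  atom 3: C, bond orders sum to 3 (valence 4) → 1 H
  atom 4: C, bond orders sum to 3 (valence 4) → 1 H
  atom 5: C, bond orders sum to 4 (valence 4) → 0 H
  atom 6: N, bond orders sum to 3 (valence 3) → 0 H
  atom 7: C, bond orders sum to 2 (valence 4) → 2 H
  atom 8: C, bond orders sum to 2 (valence 4) → 2 H
  atom 9: C, bond orders sum to 3 (valence 4) → 1 H
  atom 10: C, bond orders sum to 2 (valence 4) → 2 H
  atom 11: C, bond orders sum to 1 (valence 4) → 3 H
  atom 12: C, bond orders sum to 3 (valence 4) → 1 H
  atom 13: O, bond orders sum to 2 (valence 2) → 0 H
  atom 14: C, bond orders sum to 1 (valence 4) → 3 H
Total hydrogens: 16.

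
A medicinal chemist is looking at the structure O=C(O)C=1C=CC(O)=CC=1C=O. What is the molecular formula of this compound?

C8H6O4

Walk through each heavy atom and fill implicit hydrogens from standard valence (C 4, N 3, O 2, S 2, halogen 1):
  atom 1: O, bond orders sum to 2 (valence 2) → 0 H
  atom 2: C, bond orders sum to 4 (valence 4) → 0 H
  atom 3: O, bond orders sum to 1 (valence 2) → 1 H
  atom 4: C, bond orders sum to 4 (valence 4) → 0 H
  atom 5: C, bond orders sum to 3 (valence 4) → 1 H
  atom 6: C, bond orders sum to 3 (valence 4) → 1 H
  atom 7: C, bond orders sum to 4 (valence 4) → 0 H
  atom 8: O, bond orders sum to 1 (valence 2) → 1 H
  atom 9: C, bond orders sum to 3 (valence 4) → 1 H
  atom 10: C, bond orders sum to 4 (valence 4) → 0 H
  atom 11: C, bond orders sum to 3 (valence 4) → 1 H
  atom 12: O, bond orders sum to 2 (valence 2) → 0 H
Totals → C:8, H:6, O:4.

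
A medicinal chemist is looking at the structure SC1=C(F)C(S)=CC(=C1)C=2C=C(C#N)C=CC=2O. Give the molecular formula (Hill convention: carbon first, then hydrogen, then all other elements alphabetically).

C13H8FNOS2

Walk through each heavy atom and fill implicit hydrogens from standard valence (C 4, N 3, O 2, S 2, halogen 1):
  atom 1: S, bond orders sum to 1 (valence 2) → 1 H
  atom 2: C, bond orders sum to 4 (valence 4) → 0 H
  atom 3: C, bond orders sum to 4 (valence 4) → 0 H
  atom 4: F (halogen, monovalent) → 0 H
  atom 5: C, bond orders sum to 4 (valence 4) → 0 H
  atom 6: S, bond orders sum to 1 (valence 2) → 1 H
  atom 7: C, bond orders sum to 3 (valence 4) → 1 H
  atom 8: C, bond orders sum to 4 (valence 4) → 0 H
  atom 9: C, bond orders sum to 3 (valence 4) → 1 H
  atom 10: C, bond orders sum to 4 (valence 4) → 0 H
  atom 11: C, bond orders sum to 3 (valence 4) → 1 H
  atom 12: C, bond orders sum to 4 (valence 4) → 0 H
  atom 13: C, bond orders sum to 4 (valence 4) → 0 H
  atom 14: N, bond orders sum to 3 (valence 3) → 0 H
  atom 15: C, bond orders sum to 3 (valence 4) → 1 H
  atom 16: C, bond orders sum to 3 (valence 4) → 1 H
  atom 17: C, bond orders sum to 4 (valence 4) → 0 H
  atom 18: O, bond orders sum to 1 (valence 2) → 1 H
Totals → C:13, H:8, F:1, N:1, O:1, S:2.
In Hill order: C13H8FNOS2.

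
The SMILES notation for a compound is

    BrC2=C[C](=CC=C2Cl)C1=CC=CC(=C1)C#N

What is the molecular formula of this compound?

C13H7BrClN

Walk through each heavy atom and fill implicit hydrogens from standard valence (C 4, N 3, O 2, S 2, halogen 1):
  atom 1: Br (halogen, monovalent) → 0 H
  atom 2: C, bond orders sum to 4 (valence 4) → 0 H
  atom 3: C, bond orders sum to 3 (valence 4) → 1 H
  atom 4: C with explicit H count 0
  atom 5: C, bond orders sum to 3 (valence 4) → 1 H
  atom 6: C, bond orders sum to 3 (valence 4) → 1 H
  atom 7: C, bond orders sum to 4 (valence 4) → 0 H
  atom 8: Cl (halogen, monovalent) → 0 H
  atom 9: C, bond orders sum to 4 (valence 4) → 0 H
  atom 10: C, bond orders sum to 3 (valence 4) → 1 H
  atom 11: C, bond orders sum to 3 (valence 4) → 1 H
  atom 12: C, bond orders sum to 3 (valence 4) → 1 H
  atom 13: C, bond orders sum to 4 (valence 4) → 0 H
  atom 14: C, bond orders sum to 3 (valence 4) → 1 H
  atom 15: C, bond orders sum to 4 (valence 4) → 0 H
  atom 16: N, bond orders sum to 3 (valence 3) → 0 H
Totals → C:13, H:7, Br:1, Cl:1, N:1.
In Hill order: C13H7BrClN.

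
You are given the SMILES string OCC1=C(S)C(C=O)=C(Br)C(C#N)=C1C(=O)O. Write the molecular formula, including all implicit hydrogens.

C10H6BrNO4S

Walk through each heavy atom and fill implicit hydrogens from standard valence (C 4, N 3, O 2, S 2, halogen 1):
  atom 1: O, bond orders sum to 1 (valence 2) → 1 H
  atom 2: C, bond orders sum to 2 (valence 4) → 2 H
  atom 3: C, bond orders sum to 4 (valence 4) → 0 H
  atom 4: C, bond orders sum to 4 (valence 4) → 0 H
  atom 5: S, bond orders sum to 1 (valence 2) → 1 H
  atom 6: C, bond orders sum to 4 (valence 4) → 0 H
  atom 7: C, bond orders sum to 3 (valence 4) → 1 H
  atom 8: O, bond orders sum to 2 (valence 2) → 0 H
  atom 9: C, bond orders sum to 4 (valence 4) → 0 H
  atom 10: Br (halogen, monovalent) → 0 H
  atom 11: C, bond orders sum to 4 (valence 4) → 0 H
  atom 12: C, bond orders sum to 4 (valence 4) → 0 H
  atom 13: N, bond orders sum to 3 (valence 3) → 0 H
  atom 14: C, bond orders sum to 4 (valence 4) → 0 H
  atom 15: C, bond orders sum to 4 (valence 4) → 0 H
  atom 16: O, bond orders sum to 2 (valence 2) → 0 H
  atom 17: O, bond orders sum to 1 (valence 2) → 1 H
Totals → C:10, H:6, Br:1, N:1, O:4, S:1.
In Hill order: C10H6BrNO4S.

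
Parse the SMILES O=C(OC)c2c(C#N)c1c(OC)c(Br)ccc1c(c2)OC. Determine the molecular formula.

C15H12BrNO4

Walk through each heavy atom and fill implicit hydrogens from standard valence (C 4, N 3, O 2, S 2, halogen 1); for lowercase aromatic atoms, an aromatic c carries 1 H when it has two neighbours and 0 H with three, and aromatic n carries 0 H:
  atom 1: O, bond orders sum to 2 (valence 2) → 0 H
  atom 2: C, bond orders sum to 4 (valence 4) → 0 H
  atom 3: O, bond orders sum to 2 (valence 2) → 0 H
  atom 4: C, bond orders sum to 1 (valence 4) → 3 H
  atom 5: aromatic c, 3 neighbours → 0 H
  atom 6: aromatic c, 3 neighbours → 0 H
  atom 7: C, bond orders sum to 4 (valence 4) → 0 H
  atom 8: N, bond orders sum to 3 (valence 3) → 0 H
  atom 9: aromatic c, 3 neighbours → 0 H
  atom 10: aromatic c, 3 neighbours → 0 H
  atom 11: O, bond orders sum to 2 (valence 2) → 0 H
  atom 12: C, bond orders sum to 1 (valence 4) → 3 H
  atom 13: aromatic c, 3 neighbours → 0 H
  atom 14: Br (halogen, monovalent) → 0 H
  atom 15: aromatic c, 2 neighbours → 1 H
  atom 16: aromatic c, 2 neighbours → 1 H
  atom 17: aromatic c, 3 neighbours → 0 H
  atom 18: aromatic c, 3 neighbours → 0 H
  atom 19: aromatic c, 2 neighbours → 1 H
  atom 20: O, bond orders sum to 2 (valence 2) → 0 H
  atom 21: C, bond orders sum to 1 (valence 4) → 3 H
Totals → C:15, H:12, Br:1, N:1, O:4.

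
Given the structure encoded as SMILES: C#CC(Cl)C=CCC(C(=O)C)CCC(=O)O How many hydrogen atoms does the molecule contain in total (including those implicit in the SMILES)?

15

Walk through each heavy atom and fill implicit hydrogens from standard valence (C 4, N 3, O 2, S 2, halogen 1):
  atom 1: C, bond orders sum to 3 (valence 4) → 1 H
  atom 2: C, bond orders sum to 4 (valence 4) → 0 H
  atom 3: C, bond orders sum to 3 (valence 4) → 1 H
  atom 4: Cl (halogen, monovalent) → 0 H
  atom 5: C, bond orders sum to 3 (valence 4) → 1 H
  atom 6: C, bond orders sum to 3 (valence 4) → 1 H
  atom 7: C, bond orders sum to 2 (valence 4) → 2 H
  atom 8: C, bond orders sum to 3 (valence 4) → 1 H
  atom 9: C, bond orders sum to 4 (valence 4) → 0 H
  atom 10: O, bond orders sum to 2 (valence 2) → 0 H
  atom 11: C, bond orders sum to 1 (valence 4) → 3 H
  atom 12: C, bond orders sum to 2 (valence 4) → 2 H
  atom 13: C, bond orders sum to 2 (valence 4) → 2 H
  atom 14: C, bond orders sum to 4 (valence 4) → 0 H
  atom 15: O, bond orders sum to 2 (valence 2) → 0 H
  atom 16: O, bond orders sum to 1 (valence 2) → 1 H
Total hydrogens: 15.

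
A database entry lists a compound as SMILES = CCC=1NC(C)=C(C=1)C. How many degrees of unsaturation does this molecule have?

3

Degree of unsaturation = (number of rings) + (number of π bonds).
Ring closures in the SMILES: 1.
π bonds: 2 double bonds (each 1 DoU) → 2 DoU from unsaturation.
Total DoU = 1 + 2 = 3.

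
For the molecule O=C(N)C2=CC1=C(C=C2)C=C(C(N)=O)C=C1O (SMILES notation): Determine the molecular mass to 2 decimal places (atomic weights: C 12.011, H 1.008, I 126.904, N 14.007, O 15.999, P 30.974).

First, the molecular formula is C12H10N2O3 (counting implicit H from valence).
  C: 12 × 12.011 = 144.132
  H: 10 × 1.008 = 10.080
  N: 2 × 14.007 = 28.014
  O: 3 × 15.999 = 47.997
Sum: 12×12.011 + 10×1.008 + 2×14.007 + 3×15.999 = 230.223 → 230.22 g/mol.

230.22 g/mol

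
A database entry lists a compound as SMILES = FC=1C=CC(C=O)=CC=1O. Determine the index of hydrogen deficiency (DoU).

5

Molecular formula: C7H5FO2.
DoU = (2C + 2 + N − H − X) / 2, where X is the halogen count and O/S are ignored.
    = (2·7 + 2 + 0 − 5 − 1) / 2 = 10 / 2 = 5.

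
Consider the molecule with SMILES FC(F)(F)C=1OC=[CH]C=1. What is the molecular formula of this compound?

Walk through each heavy atom and fill implicit hydrogens from standard valence (C 4, N 3, O 2, S 2, halogen 1):
  atom 1: F (halogen, monovalent) → 0 H
  atom 2: C, bond orders sum to 4 (valence 4) → 0 H
  atom 3: F (halogen, monovalent) → 0 H
  atom 4: F (halogen, monovalent) → 0 H
  atom 5: C, bond orders sum to 4 (valence 4) → 0 H
  atom 6: O, bond orders sum to 2 (valence 2) → 0 H
  atom 7: C, bond orders sum to 3 (valence 4) → 1 H
  atom 8: C with explicit H count 1
  atom 9: C, bond orders sum to 3 (valence 4) → 1 H
Totals → C:5, H:3, F:3, O:1.
In Hill order: C5H3F3O.

C5H3F3O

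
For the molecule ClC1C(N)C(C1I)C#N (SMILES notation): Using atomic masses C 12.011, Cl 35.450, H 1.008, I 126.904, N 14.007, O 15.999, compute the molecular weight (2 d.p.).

256.47 g/mol

First, the molecular formula is C5H6ClIN2 (counting implicit H from valence).
  C: 5 × 12.011 = 60.055
  Cl: 1 × 35.450 = 35.450
  H: 6 × 1.008 = 6.048
  I: 1 × 126.904 = 126.904
  N: 2 × 14.007 = 28.014
Sum: 5×12.011 + 1×35.450 + 6×1.008 + 1×126.904 + 2×14.007 = 256.471 → 256.47 g/mol.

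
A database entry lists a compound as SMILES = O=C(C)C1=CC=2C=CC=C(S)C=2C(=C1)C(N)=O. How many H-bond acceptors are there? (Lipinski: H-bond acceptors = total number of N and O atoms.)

3

N atoms: 1; O atoms: 2.
Lipinski HBA = 1 + 2 = 3.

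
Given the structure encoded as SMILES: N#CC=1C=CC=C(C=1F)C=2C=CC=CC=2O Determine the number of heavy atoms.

16

Every atom symbol written in the SMILES (organic subset) is one heavy atom; implicit H are not written.
Heavy atoms by element → C:13, F:1, N:1, O:1.
Total: 16.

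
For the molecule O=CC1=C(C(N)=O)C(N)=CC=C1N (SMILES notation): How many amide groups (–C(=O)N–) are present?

1

The amide motif appears at heavy-atom position 5 in the SMILES.
Other groups present: 1 aldehyde, 2 primary amine.
Amide count: 1.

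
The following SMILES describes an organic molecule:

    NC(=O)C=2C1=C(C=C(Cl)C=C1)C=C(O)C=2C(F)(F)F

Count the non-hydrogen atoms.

19

Every atom symbol written in the SMILES (organic subset) is one heavy atom; implicit H are not written.
Heavy atoms by element → C:12, Cl:1, F:3, N:1, O:2.
Total: 19.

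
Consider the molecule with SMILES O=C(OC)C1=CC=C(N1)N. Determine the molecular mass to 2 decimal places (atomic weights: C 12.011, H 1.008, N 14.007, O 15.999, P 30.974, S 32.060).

140.14 g/mol

First, the molecular formula is C6H8N2O2 (counting implicit H from valence).
  C: 6 × 12.011 = 72.066
  H: 8 × 1.008 = 8.064
  N: 2 × 14.007 = 28.014
  O: 2 × 15.999 = 31.998
Sum: 6×12.011 + 8×1.008 + 2×14.007 + 2×15.999 = 140.142 → 140.14 g/mol.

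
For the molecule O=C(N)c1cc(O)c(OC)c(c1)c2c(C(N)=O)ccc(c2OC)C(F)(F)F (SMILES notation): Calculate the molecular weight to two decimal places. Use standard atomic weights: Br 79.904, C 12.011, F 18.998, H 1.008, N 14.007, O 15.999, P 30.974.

First, the molecular formula is C17H15F3N2O5 (counting implicit H from valence).
  C: 17 × 12.011 = 204.187
  F: 3 × 18.998 = 56.994
  H: 15 × 1.008 = 15.120
  N: 2 × 14.007 = 28.014
  O: 5 × 15.999 = 79.995
Sum: 17×12.011 + 3×18.998 + 15×1.008 + 2×14.007 + 5×15.999 = 384.310 → 384.31 g/mol.

384.31 g/mol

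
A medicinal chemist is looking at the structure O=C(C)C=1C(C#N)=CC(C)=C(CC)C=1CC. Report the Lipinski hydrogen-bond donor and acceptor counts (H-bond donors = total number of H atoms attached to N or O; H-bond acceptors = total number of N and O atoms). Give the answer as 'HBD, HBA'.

Donors: find every N or O and count the H atoms it carries.
  atom 1 (O): bond orders sum to 2 → 0 H
  atom 7 (N): bond orders sum to 3 → 0 H
Lipinski HBD = 0.
Acceptors: N atoms = 1, O atoms = 1 → HBA = 2.

0, 2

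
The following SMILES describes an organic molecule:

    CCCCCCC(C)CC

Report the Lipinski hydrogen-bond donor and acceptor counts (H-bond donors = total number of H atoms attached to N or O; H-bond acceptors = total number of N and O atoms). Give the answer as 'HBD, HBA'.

0, 0

Donors: find every N or O and count the H atoms it carries.
  (no N or O atoms present)
Lipinski HBD = 0.
Acceptors: N atoms = 0, O atoms = 0 → HBA = 0.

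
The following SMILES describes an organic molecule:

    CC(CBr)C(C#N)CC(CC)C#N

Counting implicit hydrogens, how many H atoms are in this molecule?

Walk through each heavy atom and fill implicit hydrogens from standard valence (C 4, N 3, O 2, S 2, halogen 1):
  atom 1: C, bond orders sum to 1 (valence 4) → 3 H
  atom 2: C, bond orders sum to 3 (valence 4) → 1 H
  atom 3: C, bond orders sum to 2 (valence 4) → 2 H
  atom 4: Br (halogen, monovalent) → 0 H
  atom 5: C, bond orders sum to 3 (valence 4) → 1 H
  atom 6: C, bond orders sum to 4 (valence 4) → 0 H
  atom 7: N, bond orders sum to 3 (valence 3) → 0 H
  atom 8: C, bond orders sum to 2 (valence 4) → 2 H
  atom 9: C, bond orders sum to 3 (valence 4) → 1 H
  atom 10: C, bond orders sum to 2 (valence 4) → 2 H
  atom 11: C, bond orders sum to 1 (valence 4) → 3 H
  atom 12: C, bond orders sum to 4 (valence 4) → 0 H
  atom 13: N, bond orders sum to 3 (valence 3) → 0 H
Total hydrogens: 15.

15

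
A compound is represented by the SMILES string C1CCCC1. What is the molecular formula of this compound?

Walk through each heavy atom and fill implicit hydrogens from standard valence (C 4, N 3, O 2, S 2, halogen 1):
  atom 1: C, bond orders sum to 2 (valence 4) → 2 H
  atom 2: C, bond orders sum to 2 (valence 4) → 2 H
  atom 3: C, bond orders sum to 2 (valence 4) → 2 H
  atom 4: C, bond orders sum to 2 (valence 4) → 2 H
  atom 5: C, bond orders sum to 2 (valence 4) → 2 H
Totals → C:5, H:10.

C5H10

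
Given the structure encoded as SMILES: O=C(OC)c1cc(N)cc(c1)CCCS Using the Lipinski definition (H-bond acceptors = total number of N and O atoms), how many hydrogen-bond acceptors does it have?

N atoms: 1; O atoms: 2.
Lipinski HBA = 1 + 2 = 3.

3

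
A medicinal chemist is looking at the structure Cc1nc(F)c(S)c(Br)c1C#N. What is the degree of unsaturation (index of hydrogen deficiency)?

6

Molecular formula: C7H4BrFN2S.
DoU = (2C + 2 + N − H − X) / 2, where X is the halogen count and O/S are ignored.
    = (2·7 + 2 + 2 − 4 − 2) / 2 = 12 / 2 = 6.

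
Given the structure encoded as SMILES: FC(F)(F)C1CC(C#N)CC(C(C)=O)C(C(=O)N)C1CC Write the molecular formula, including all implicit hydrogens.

C14H19F3N2O2

Walk through each heavy atom and fill implicit hydrogens from standard valence (C 4, N 3, O 2, S 2, halogen 1):
  atom 1: F (halogen, monovalent) → 0 H
  atom 2: C, bond orders sum to 4 (valence 4) → 0 H
  atom 3: F (halogen, monovalent) → 0 H
  atom 4: F (halogen, monovalent) → 0 H
  atom 5: C, bond orders sum to 3 (valence 4) → 1 H
  atom 6: C, bond orders sum to 2 (valence 4) → 2 H
  atom 7: C, bond orders sum to 3 (valence 4) → 1 H
  atom 8: C, bond orders sum to 4 (valence 4) → 0 H
  atom 9: N, bond orders sum to 3 (valence 3) → 0 H
  atom 10: C, bond orders sum to 2 (valence 4) → 2 H
  atom 11: C, bond orders sum to 3 (valence 4) → 1 H
  atom 12: C, bond orders sum to 4 (valence 4) → 0 H
  atom 13: C, bond orders sum to 1 (valence 4) → 3 H
  atom 14: O, bond orders sum to 2 (valence 2) → 0 H
  atom 15: C, bond orders sum to 3 (valence 4) → 1 H
  atom 16: C, bond orders sum to 4 (valence 4) → 0 H
  atom 17: O, bond orders sum to 2 (valence 2) → 0 H
  atom 18: N, bond orders sum to 1 (valence 3) → 2 H
  atom 19: C, bond orders sum to 3 (valence 4) → 1 H
  atom 20: C, bond orders sum to 2 (valence 4) → 2 H
  atom 21: C, bond orders sum to 1 (valence 4) → 3 H
Totals → C:14, H:19, F:3, N:2, O:2.
In Hill order: C14H19F3N2O2.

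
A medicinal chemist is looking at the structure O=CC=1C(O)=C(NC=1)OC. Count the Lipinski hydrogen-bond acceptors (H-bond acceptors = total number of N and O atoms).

4

N atoms: 1; O atoms: 3.
Lipinski HBA = 1 + 3 = 4.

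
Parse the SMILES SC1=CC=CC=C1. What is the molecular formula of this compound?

Walk through each heavy atom and fill implicit hydrogens from standard valence (C 4, N 3, O 2, S 2, halogen 1):
  atom 1: S, bond orders sum to 1 (valence 2) → 1 H
  atom 2: C, bond orders sum to 4 (valence 4) → 0 H
  atom 3: C, bond orders sum to 3 (valence 4) → 1 H
  atom 4: C, bond orders sum to 3 (valence 4) → 1 H
  atom 5: C, bond orders sum to 3 (valence 4) → 1 H
  atom 6: C, bond orders sum to 3 (valence 4) → 1 H
  atom 7: C, bond orders sum to 3 (valence 4) → 1 H
Totals → C:6, H:6, S:1.

C6H6S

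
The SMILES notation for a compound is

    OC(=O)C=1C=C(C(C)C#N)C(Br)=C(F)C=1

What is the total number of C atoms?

10

Count every carbon token in the SMILES (each C, including those in ring-closure positions and inside branches).
Carbon count: 10.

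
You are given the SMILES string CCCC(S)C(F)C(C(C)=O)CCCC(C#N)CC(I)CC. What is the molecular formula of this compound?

Walk through each heavy atom and fill implicit hydrogens from standard valence (C 4, N 3, O 2, S 2, halogen 1):
  atom 1: C, bond orders sum to 1 (valence 4) → 3 H
  atom 2: C, bond orders sum to 2 (valence 4) → 2 H
  atom 3: C, bond orders sum to 2 (valence 4) → 2 H
  atom 4: C, bond orders sum to 3 (valence 4) → 1 H
  atom 5: S, bond orders sum to 1 (valence 2) → 1 H
  atom 6: C, bond orders sum to 3 (valence 4) → 1 H
  atom 7: F (halogen, monovalent) → 0 H
  atom 8: C, bond orders sum to 3 (valence 4) → 1 H
  atom 9: C, bond orders sum to 4 (valence 4) → 0 H
  atom 10: C, bond orders sum to 1 (valence 4) → 3 H
  atom 11: O, bond orders sum to 2 (valence 2) → 0 H
  atom 12: C, bond orders sum to 2 (valence 4) → 2 H
  atom 13: C, bond orders sum to 2 (valence 4) → 2 H
  atom 14: C, bond orders sum to 2 (valence 4) → 2 H
  atom 15: C, bond orders sum to 3 (valence 4) → 1 H
  atom 16: C, bond orders sum to 4 (valence 4) → 0 H
  atom 17: N, bond orders sum to 3 (valence 3) → 0 H
  atom 18: C, bond orders sum to 2 (valence 4) → 2 H
  atom 19: C, bond orders sum to 3 (valence 4) → 1 H
  atom 20: I (halogen, monovalent) → 0 H
  atom 21: C, bond orders sum to 2 (valence 4) → 2 H
  atom 22: C, bond orders sum to 1 (valence 4) → 3 H
Totals → C:17, H:29, F:1, I:1, N:1, O:1, S:1.
In Hill order: C17H29FINOS.

C17H29FINOS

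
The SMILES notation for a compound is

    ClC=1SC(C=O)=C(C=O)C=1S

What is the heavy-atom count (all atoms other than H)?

11

Every atom symbol written in the SMILES (organic subset) is one heavy atom; implicit H are not written.
Heavy atoms by element → C:6, Cl:1, O:2, S:2.
Total: 11.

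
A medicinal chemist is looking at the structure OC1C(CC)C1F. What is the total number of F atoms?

1

Scan the SMILES for F atoms (remember two-letter symbols like Cl and Br are single atoms).
Fluorine count: 1.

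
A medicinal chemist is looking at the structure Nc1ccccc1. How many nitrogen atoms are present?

Scan the SMILES for N atoms (remember two-letter symbols like Cl and Br are single atoms).
Nitrogen count: 1.

1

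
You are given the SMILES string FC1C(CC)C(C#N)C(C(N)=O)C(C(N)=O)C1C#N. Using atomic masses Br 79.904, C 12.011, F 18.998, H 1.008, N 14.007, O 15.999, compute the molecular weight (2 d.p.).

266.28 g/mol

First, the molecular formula is C12H15FN4O2 (counting implicit H from valence).
  C: 12 × 12.011 = 144.132
  F: 1 × 18.998 = 18.998
  H: 15 × 1.008 = 15.120
  N: 4 × 14.007 = 56.028
  O: 2 × 15.999 = 31.998
Sum: 12×12.011 + 1×18.998 + 15×1.008 + 4×14.007 + 2×15.999 = 266.276 → 266.28 g/mol.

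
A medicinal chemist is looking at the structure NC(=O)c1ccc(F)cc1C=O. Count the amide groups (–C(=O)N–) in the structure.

The amide motif appears at heavy-atom position 2 in the SMILES.
Other groups present: 1 aldehyde.
Amide count: 1.

1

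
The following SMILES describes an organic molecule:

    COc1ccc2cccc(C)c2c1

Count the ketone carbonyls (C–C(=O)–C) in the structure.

Scan the SMILES for the ketone motif — none present.
Groups that are present: 1 ether.

0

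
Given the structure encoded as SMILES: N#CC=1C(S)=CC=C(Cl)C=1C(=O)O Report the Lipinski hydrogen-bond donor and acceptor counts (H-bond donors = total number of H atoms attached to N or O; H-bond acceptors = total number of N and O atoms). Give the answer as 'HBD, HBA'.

Donors: find every N or O and count the H atoms it carries.
  atom 1 (N): bond orders sum to 3 → 0 H
  atom 12 (O): bond orders sum to 2 → 0 H
  atom 13 (O): bond orders sum to 1 → 1 H
Lipinski HBD = 1.
Acceptors: N atoms = 1, O atoms = 2 → HBA = 3.

1, 3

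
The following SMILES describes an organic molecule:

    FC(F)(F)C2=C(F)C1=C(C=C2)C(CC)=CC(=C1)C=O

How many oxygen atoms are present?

1

Scan the SMILES for O atoms (remember two-letter symbols like Cl and Br are single atoms).
Oxygen count: 1.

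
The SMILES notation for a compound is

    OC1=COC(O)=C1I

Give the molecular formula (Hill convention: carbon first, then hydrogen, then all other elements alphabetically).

Walk through each heavy atom and fill implicit hydrogens from standard valence (C 4, N 3, O 2, S 2, halogen 1):
  atom 1: O, bond orders sum to 1 (valence 2) → 1 H
  atom 2: C, bond orders sum to 4 (valence 4) → 0 H
  atom 3: C, bond orders sum to 3 (valence 4) → 1 H
  atom 4: O, bond orders sum to 2 (valence 2) → 0 H
  atom 5: C, bond orders sum to 4 (valence 4) → 0 H
  atom 6: O, bond orders sum to 1 (valence 2) → 1 H
  atom 7: C, bond orders sum to 4 (valence 4) → 0 H
  atom 8: I (halogen, monovalent) → 0 H
Totals → C:4, H:3, I:1, O:3.
In Hill order: C4H3IO3.

C4H3IO3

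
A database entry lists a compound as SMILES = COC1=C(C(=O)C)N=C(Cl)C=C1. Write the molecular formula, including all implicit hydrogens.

Walk through each heavy atom and fill implicit hydrogens from standard valence (C 4, N 3, O 2, S 2, halogen 1):
  atom 1: C, bond orders sum to 1 (valence 4) → 3 H
  atom 2: O, bond orders sum to 2 (valence 2) → 0 H
  atom 3: C, bond orders sum to 4 (valence 4) → 0 H
  atom 4: C, bond orders sum to 4 (valence 4) → 0 H
  atom 5: C, bond orders sum to 4 (valence 4) → 0 H
  atom 6: O, bond orders sum to 2 (valence 2) → 0 H
  atom 7: C, bond orders sum to 1 (valence 4) → 3 H
  atom 8: N, bond orders sum to 3 (valence 3) → 0 H
  atom 9: C, bond orders sum to 4 (valence 4) → 0 H
  atom 10: Cl (halogen, monovalent) → 0 H
  atom 11: C, bond orders sum to 3 (valence 4) → 1 H
  atom 12: C, bond orders sum to 3 (valence 4) → 1 H
Totals → C:8, H:8, Cl:1, N:1, O:2.

C8H8ClNO2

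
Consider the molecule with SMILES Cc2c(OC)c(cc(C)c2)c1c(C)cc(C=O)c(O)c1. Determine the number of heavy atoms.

Every atom symbol written in the SMILES (organic subset) is one heavy atom; implicit H are not written.
Heavy atoms by element → C:17, O:3.
Total: 20.

20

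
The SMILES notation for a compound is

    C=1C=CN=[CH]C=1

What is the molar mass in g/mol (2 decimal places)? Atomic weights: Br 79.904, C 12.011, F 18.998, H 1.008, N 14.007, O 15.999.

First, the molecular formula is C5H5N (counting implicit H from valence).
  C: 5 × 12.011 = 60.055
  H: 5 × 1.008 = 5.040
  N: 1 × 14.007 = 14.007
Sum: 5×12.011 + 5×1.008 + 1×14.007 = 79.102 → 79.10 g/mol.

79.10 g/mol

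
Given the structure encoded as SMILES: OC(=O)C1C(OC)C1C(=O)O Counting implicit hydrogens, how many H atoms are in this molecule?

Walk through each heavy atom and fill implicit hydrogens from standard valence (C 4, N 3, O 2, S 2, halogen 1):
  atom 1: O, bond orders sum to 1 (valence 2) → 1 H
  atom 2: C, bond orders sum to 4 (valence 4) → 0 H
  atom 3: O, bond orders sum to 2 (valence 2) → 0 H
  atom 4: C, bond orders sum to 3 (valence 4) → 1 H
  atom 5: C, bond orders sum to 3 (valence 4) → 1 H
  atom 6: O, bond orders sum to 2 (valence 2) → 0 H
  atom 7: C, bond orders sum to 1 (valence 4) → 3 H
  atom 8: C, bond orders sum to 3 (valence 4) → 1 H
  atom 9: C, bond orders sum to 4 (valence 4) → 0 H
  atom 10: O, bond orders sum to 2 (valence 2) → 0 H
  atom 11: O, bond orders sum to 1 (valence 2) → 1 H
Total hydrogens: 8.

8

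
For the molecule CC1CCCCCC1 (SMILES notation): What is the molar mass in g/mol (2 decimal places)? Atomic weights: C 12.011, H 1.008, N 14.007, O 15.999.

112.22 g/mol

First, the molecular formula is C8H16 (counting implicit H from valence).
  C: 8 × 12.011 = 96.088
  H: 16 × 1.008 = 16.128
Sum: 8×12.011 + 16×1.008 = 112.216 → 112.22 g/mol.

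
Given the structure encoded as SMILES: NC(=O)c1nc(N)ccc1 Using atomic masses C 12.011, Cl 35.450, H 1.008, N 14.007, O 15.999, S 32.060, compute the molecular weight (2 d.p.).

137.14 g/mol

First, the molecular formula is C6H7N3O (counting implicit H from valence).
  C: 6 × 12.011 = 72.066
  H: 7 × 1.008 = 7.056
  N: 3 × 14.007 = 42.021
  O: 1 × 15.999 = 15.999
Sum: 6×12.011 + 7×1.008 + 3×14.007 + 1×15.999 = 137.142 → 137.14 g/mol.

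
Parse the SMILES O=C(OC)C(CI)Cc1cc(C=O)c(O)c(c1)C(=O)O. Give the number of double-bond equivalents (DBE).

Molecular formula: C13H13IO6.
DoU = (2C + 2 + N − H − X) / 2, where X is the halogen count and O/S are ignored.
    = (2·13 + 2 + 0 − 13 − 1) / 2 = 14 / 2 = 7.

7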